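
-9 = -9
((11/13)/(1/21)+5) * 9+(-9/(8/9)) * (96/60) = 12267/65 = 188.72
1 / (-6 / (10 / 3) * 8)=-5 / 72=-0.07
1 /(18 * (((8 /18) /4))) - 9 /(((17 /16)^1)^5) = -17454511 /2839714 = -6.15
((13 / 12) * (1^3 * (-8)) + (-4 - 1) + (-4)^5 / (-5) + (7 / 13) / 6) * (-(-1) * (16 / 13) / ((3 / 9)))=596616 / 845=706.05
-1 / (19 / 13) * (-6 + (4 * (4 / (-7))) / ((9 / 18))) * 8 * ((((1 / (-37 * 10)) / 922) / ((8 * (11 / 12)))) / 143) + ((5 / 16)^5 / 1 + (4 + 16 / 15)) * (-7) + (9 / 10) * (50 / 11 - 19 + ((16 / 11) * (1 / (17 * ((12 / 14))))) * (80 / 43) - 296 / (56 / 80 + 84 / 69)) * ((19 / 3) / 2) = -308177317930712407169 / 597096500680458240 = -516.13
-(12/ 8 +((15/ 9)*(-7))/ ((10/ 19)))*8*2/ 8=124/ 3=41.33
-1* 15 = -15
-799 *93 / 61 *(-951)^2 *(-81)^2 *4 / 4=-440921016027027 / 61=-7228213377492.25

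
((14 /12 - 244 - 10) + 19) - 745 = -5873 /6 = -978.83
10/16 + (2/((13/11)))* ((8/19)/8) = 1411/1976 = 0.71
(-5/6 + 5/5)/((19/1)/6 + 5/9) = 3/67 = 0.04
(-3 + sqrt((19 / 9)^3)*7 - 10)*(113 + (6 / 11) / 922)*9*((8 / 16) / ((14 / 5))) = -167610105 / 70994 + 27218735*sqrt(19) / 30426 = 1538.51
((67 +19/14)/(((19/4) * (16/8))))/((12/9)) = 2871/532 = 5.40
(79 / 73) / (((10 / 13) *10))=1027 / 7300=0.14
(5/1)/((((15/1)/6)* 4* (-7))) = -1/14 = -0.07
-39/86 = -0.45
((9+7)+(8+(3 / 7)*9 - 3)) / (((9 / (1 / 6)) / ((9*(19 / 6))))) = 551 / 42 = 13.12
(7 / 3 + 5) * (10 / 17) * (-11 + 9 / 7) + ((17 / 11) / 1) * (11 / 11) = -9323 / 231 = -40.36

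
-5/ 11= -0.45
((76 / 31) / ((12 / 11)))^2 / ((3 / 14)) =611534 / 25947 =23.57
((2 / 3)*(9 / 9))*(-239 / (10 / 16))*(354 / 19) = -451232 / 95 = -4749.81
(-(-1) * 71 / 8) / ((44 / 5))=355 / 352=1.01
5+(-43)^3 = -79502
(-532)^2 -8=283016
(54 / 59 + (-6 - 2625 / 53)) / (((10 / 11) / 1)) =-60.07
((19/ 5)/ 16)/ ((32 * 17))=19/ 43520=0.00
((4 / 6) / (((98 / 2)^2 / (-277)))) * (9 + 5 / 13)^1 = -67588 / 93639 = -0.72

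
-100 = -100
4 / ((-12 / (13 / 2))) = -2.17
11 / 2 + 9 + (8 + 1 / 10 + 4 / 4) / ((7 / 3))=18.40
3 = 3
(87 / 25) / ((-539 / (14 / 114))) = -29 / 36575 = -0.00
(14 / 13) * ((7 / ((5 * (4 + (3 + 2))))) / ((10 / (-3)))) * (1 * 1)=-49 / 975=-0.05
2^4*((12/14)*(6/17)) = 576/119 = 4.84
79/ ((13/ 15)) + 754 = 10987/ 13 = 845.15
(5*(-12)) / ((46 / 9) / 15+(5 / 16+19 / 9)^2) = -6220800 / 644333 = -9.65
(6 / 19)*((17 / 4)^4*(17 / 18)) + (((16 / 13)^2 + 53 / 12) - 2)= 249651001 / 2466048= 101.24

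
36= 36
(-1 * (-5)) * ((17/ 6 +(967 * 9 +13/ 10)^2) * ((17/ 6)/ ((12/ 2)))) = 386400690749/ 2160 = 178889208.68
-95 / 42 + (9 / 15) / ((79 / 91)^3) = -139243579 / 103538190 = -1.34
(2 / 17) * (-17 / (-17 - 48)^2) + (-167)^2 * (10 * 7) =8248171748 / 4225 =1952230.00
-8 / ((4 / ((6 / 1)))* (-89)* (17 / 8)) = 96 / 1513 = 0.06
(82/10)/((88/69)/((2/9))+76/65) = 12259/10328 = 1.19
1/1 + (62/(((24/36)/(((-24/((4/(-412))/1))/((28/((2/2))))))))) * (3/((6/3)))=86218/7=12316.86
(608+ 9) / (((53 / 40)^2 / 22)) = 21718400 / 2809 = 7731.72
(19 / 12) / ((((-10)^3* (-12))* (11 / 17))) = 323 / 1584000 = 0.00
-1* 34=-34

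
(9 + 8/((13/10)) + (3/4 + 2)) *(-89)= -1593.44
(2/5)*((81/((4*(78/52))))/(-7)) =-27/35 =-0.77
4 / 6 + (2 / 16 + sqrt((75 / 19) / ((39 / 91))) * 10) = 19 / 24 + 50 * sqrt(133) / 19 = 31.14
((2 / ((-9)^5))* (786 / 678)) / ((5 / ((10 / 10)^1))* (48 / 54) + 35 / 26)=-6812 / 1004587515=-0.00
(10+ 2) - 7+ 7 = 12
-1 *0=0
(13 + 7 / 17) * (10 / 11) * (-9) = -20520 / 187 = -109.73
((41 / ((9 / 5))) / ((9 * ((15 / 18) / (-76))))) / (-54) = 3116 / 729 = 4.27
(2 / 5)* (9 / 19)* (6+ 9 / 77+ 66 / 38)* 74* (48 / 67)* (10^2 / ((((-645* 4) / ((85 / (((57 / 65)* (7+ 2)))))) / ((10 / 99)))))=-501086560000 / 150636418317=-3.33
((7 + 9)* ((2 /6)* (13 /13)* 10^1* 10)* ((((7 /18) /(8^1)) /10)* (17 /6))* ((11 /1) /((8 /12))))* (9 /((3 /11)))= 71995 /18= 3999.72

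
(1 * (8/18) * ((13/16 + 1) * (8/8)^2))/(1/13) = 377/36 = 10.47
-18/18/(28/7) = -1/4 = -0.25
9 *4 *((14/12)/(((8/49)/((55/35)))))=1617/4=404.25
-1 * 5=-5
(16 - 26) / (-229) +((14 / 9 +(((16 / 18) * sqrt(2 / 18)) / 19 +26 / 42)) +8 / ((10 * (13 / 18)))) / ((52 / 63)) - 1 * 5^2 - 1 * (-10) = -483581567 / 44119140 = -10.96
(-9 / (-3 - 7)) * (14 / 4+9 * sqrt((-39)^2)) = 6381 / 20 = 319.05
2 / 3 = 0.67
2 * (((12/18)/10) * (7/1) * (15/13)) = 14/13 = 1.08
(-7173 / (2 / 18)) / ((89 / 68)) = -4389876 / 89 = -49324.45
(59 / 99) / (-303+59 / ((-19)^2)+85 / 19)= -21299 / 10663191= -0.00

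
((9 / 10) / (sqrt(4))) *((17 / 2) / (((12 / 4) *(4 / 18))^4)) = 12393 / 640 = 19.36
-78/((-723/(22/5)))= 572/1205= 0.47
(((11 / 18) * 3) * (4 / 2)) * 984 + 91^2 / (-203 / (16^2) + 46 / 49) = 110475896 / 1829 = 60402.35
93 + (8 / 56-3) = 631 / 7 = 90.14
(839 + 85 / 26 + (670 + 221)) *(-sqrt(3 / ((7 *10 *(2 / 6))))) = -27039 *sqrt(70) / 364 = -621.50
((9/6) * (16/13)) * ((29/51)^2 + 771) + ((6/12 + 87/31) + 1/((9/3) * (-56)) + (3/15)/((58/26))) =103837123247/72747080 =1427.37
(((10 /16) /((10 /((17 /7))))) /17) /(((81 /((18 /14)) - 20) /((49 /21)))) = 1 /2064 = 0.00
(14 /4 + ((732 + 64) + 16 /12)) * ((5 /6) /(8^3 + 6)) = 24025 /18648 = 1.29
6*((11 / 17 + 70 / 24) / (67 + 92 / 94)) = 34169 / 108630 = 0.31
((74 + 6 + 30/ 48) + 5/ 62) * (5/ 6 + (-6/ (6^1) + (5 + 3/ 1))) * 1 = 940705/ 1488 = 632.19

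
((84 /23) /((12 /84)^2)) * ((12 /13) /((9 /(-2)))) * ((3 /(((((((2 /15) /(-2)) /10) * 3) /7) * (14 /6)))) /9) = 548800 /299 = 1835.45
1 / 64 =0.02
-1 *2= -2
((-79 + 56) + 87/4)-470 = -1885/4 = -471.25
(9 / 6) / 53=3 / 106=0.03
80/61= 1.31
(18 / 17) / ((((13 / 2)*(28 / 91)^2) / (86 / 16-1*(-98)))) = 96759 / 544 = 177.87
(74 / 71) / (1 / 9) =666 / 71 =9.38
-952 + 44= -908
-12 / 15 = -4 / 5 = -0.80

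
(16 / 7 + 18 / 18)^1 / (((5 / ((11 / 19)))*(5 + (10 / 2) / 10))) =46 / 665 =0.07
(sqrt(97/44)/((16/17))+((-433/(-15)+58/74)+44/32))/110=0.30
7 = 7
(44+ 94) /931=138 /931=0.15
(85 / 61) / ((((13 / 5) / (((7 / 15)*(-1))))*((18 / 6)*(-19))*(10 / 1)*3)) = 119 / 813618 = 0.00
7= 7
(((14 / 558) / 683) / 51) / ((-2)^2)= 7 / 38873628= 0.00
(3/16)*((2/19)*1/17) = 3/2584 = 0.00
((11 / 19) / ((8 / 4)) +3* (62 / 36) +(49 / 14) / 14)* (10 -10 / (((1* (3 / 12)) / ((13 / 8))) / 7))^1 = -578945 / 228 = -2539.23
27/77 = 0.35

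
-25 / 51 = -0.49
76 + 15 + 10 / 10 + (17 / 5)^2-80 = 589 / 25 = 23.56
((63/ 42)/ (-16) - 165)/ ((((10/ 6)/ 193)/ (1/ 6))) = -1019619/ 320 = -3186.31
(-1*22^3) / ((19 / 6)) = -63888 / 19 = -3362.53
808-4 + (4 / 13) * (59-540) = 656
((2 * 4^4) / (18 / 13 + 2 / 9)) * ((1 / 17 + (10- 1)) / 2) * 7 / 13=620928 / 799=777.13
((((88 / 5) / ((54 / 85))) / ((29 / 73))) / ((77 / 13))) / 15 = 64532 / 82215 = 0.78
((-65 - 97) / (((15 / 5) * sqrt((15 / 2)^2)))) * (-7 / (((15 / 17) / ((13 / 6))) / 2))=6188 / 25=247.52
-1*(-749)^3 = 420189749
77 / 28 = 11 / 4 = 2.75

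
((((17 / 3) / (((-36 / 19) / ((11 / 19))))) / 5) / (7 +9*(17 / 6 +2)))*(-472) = 44132 / 13635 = 3.24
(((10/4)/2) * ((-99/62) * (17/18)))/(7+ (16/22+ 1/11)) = -10285/42656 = -0.24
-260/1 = -260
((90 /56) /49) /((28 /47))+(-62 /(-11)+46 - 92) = -17033439 /422576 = -40.31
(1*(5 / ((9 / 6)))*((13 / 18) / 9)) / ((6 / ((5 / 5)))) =65 / 1458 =0.04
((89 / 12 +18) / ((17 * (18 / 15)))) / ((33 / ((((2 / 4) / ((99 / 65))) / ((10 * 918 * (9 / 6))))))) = 19825 / 22025434464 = 0.00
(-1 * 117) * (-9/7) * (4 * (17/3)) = 23868/7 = 3409.71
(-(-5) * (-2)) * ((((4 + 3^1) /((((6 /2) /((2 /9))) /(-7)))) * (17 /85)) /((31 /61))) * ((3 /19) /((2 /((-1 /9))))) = -5978 /47709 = -0.13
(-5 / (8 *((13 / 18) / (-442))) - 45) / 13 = 675 / 26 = 25.96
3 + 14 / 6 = 16 / 3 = 5.33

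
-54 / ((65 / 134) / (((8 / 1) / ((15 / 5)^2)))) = -6432 / 65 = -98.95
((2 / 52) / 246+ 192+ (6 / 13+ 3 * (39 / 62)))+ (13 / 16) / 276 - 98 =96.35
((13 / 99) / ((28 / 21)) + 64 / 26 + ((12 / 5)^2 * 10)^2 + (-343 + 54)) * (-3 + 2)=-130043629 / 42900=-3031.32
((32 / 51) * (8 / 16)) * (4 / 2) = 32 / 51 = 0.63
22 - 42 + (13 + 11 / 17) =-108 / 17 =-6.35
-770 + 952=182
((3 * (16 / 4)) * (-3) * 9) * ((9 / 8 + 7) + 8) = -10449 / 2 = -5224.50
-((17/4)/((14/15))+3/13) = -4.78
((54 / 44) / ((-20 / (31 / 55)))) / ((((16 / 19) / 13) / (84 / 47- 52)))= 12197601 / 454960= 26.81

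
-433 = -433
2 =2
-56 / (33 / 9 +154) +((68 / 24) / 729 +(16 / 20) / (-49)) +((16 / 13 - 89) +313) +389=4045022292911 / 6589452870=613.86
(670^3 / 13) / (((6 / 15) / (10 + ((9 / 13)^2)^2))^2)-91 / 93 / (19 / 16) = 283540557488080938044162 / 18738150392091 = 15131726000.44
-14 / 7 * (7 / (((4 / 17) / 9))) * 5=-5355 / 2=-2677.50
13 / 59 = 0.22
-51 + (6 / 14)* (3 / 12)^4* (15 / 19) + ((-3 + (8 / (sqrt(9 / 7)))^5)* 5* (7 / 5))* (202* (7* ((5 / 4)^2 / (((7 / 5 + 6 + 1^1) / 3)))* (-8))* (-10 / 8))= -5643596403 / 34048 + 88686080000* sqrt(7) / 243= 965436354.65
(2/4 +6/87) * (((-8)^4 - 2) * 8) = 540408/29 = 18634.76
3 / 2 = 1.50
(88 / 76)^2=484 / 361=1.34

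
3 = 3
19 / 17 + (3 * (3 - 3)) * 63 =19 / 17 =1.12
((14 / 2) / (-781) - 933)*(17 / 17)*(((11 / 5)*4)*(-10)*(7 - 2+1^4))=34976640 / 71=492628.73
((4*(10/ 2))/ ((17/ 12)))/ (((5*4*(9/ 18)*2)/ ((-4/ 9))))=-16/ 51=-0.31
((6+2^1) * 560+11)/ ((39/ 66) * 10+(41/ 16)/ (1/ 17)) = 790416/ 8707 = 90.78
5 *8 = 40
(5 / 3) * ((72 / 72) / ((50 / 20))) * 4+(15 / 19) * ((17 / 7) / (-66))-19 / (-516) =672985 / 251636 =2.67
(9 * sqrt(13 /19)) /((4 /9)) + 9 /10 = 9 /10 + 81 * sqrt(247) /76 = 17.65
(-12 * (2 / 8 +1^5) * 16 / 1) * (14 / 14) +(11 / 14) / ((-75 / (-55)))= -50279 / 210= -239.42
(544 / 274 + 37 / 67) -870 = -7962437 / 9179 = -867.46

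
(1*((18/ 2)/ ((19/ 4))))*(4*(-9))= -68.21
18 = 18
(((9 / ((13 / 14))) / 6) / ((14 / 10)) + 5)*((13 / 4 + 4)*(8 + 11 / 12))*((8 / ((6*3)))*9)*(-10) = -620600 / 39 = -15912.82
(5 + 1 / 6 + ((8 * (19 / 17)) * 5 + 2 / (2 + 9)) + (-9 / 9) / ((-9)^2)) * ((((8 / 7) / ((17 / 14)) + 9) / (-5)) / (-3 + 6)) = -256199437 / 7724970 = -33.17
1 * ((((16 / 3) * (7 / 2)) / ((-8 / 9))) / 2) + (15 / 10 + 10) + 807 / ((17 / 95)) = 76682 / 17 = 4510.71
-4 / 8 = -1 / 2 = -0.50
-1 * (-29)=29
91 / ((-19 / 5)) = -455 / 19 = -23.95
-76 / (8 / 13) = -247 / 2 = -123.50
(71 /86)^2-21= -150275 /7396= -20.32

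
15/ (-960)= -1/ 64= -0.02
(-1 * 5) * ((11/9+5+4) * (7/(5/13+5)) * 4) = -2392/9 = -265.78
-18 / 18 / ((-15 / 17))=17 / 15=1.13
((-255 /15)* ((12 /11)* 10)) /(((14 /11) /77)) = -11220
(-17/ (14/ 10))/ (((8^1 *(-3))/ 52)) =26.31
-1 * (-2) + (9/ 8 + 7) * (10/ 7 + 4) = 1291/ 28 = 46.11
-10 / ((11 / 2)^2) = -40 / 121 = -0.33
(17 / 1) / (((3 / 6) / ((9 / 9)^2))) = 34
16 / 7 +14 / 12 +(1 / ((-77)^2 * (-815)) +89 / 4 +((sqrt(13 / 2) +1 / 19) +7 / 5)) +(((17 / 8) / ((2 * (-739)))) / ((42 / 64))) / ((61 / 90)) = sqrt(26) / 2 +1348486130613031 / 49664741515620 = 29.70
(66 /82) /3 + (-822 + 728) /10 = -1872 /205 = -9.13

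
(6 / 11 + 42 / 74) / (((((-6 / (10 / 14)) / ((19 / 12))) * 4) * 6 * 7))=-14345 / 11487168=-0.00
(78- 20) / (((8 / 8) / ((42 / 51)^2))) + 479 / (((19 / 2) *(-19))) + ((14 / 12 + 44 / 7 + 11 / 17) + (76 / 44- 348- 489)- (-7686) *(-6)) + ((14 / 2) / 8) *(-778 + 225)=-9136862260285 / 192799992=-47390.37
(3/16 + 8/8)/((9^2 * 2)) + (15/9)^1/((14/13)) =28213/18144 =1.55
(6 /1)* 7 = 42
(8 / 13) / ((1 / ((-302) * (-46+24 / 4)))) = 96640 / 13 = 7433.85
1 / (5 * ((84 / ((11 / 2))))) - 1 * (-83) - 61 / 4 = 56921 / 840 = 67.76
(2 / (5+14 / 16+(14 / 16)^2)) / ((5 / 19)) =2432 / 2125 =1.14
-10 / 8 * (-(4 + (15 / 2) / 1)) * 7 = 805 / 8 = 100.62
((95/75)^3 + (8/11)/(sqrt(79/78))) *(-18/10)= -6859/1875 - 72 *sqrt(6162)/4345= -4.96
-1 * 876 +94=-782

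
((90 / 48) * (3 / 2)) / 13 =45 / 208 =0.22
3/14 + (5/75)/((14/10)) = 11/42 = 0.26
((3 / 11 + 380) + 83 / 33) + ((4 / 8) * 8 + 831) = 40187 / 33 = 1217.79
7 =7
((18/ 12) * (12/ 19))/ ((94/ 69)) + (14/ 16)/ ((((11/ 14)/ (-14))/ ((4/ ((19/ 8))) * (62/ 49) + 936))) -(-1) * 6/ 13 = -169783469/ 11609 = -14625.16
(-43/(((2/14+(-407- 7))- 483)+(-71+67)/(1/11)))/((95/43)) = 0.02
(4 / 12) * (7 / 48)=7 / 144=0.05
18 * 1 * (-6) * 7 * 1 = -756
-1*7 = -7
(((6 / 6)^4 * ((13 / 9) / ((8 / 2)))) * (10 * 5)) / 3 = 325 / 54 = 6.02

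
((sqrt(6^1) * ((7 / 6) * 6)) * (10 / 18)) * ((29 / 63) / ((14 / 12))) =290 * sqrt(6) / 189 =3.76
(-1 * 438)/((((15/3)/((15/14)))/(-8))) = 5256/7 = 750.86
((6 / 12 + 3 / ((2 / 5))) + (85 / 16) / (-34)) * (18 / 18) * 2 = 251 / 16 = 15.69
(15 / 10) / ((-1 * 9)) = -1 / 6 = -0.17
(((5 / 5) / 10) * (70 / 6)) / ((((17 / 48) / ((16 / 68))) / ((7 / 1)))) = 1568 / 289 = 5.43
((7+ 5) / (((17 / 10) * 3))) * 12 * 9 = 4320 / 17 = 254.12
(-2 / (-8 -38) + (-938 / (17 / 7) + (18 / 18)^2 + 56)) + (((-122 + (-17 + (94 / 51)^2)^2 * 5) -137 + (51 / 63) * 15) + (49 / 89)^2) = 3014814618881368 / 8627532296481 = 349.44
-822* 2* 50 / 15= -5480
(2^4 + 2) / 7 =18 / 7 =2.57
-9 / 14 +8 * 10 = 79.36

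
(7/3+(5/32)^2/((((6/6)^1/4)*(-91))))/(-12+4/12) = -162997/815360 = -0.20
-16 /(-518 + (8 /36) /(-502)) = 36144 /1170163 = 0.03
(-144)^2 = 20736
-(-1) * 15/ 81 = 5/ 27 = 0.19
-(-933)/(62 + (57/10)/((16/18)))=74640/5473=13.64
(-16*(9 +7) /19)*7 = -1792 /19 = -94.32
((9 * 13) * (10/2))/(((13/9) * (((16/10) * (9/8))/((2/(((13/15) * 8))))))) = 3375/52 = 64.90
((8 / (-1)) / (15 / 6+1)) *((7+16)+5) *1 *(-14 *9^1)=8064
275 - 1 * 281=-6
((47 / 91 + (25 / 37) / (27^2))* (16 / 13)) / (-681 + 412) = -20320096 / 8583536871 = -0.00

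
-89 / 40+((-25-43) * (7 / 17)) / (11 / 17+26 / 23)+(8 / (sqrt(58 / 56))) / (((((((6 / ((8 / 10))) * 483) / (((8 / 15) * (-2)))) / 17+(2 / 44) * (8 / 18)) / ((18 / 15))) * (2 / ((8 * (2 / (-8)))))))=-19991 / 1112+5170176 * sqrt(203) / 1559871865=-17.93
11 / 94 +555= 555.12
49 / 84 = 7 / 12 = 0.58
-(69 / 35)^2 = -4761 / 1225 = -3.89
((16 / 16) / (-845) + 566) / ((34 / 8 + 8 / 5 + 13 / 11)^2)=11.45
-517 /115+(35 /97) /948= -47537227 /10574940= -4.50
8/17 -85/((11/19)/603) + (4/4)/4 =-66220921/748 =-88530.64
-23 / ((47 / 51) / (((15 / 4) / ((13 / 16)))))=-70380 / 611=-115.19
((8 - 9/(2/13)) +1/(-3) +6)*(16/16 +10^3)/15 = -269269/90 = -2991.88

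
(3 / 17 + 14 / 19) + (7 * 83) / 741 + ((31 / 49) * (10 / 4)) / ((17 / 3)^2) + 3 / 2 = 34068005 / 10493301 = 3.25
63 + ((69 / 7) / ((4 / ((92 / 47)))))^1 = 22314 / 329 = 67.82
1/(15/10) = 2/3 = 0.67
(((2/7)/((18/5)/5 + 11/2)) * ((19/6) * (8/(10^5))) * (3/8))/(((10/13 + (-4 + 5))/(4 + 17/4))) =8151/400568000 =0.00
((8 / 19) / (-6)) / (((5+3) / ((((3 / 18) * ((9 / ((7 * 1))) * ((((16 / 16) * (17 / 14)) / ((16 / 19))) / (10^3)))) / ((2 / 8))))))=-17 / 1568000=-0.00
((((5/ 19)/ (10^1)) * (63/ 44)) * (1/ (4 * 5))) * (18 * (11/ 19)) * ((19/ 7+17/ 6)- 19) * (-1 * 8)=3051/ 1444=2.11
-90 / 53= -1.70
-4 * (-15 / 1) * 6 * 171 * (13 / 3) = 266760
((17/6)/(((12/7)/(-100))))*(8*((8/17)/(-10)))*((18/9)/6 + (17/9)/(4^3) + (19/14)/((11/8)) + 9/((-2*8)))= 174605/3564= 48.99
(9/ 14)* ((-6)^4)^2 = 1079753.14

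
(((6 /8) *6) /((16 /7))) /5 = 63 /160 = 0.39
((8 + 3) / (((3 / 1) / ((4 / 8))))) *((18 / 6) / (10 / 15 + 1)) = 33 / 10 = 3.30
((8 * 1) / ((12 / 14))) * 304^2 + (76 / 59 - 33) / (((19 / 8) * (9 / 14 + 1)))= 66716699728 / 77349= 862541.21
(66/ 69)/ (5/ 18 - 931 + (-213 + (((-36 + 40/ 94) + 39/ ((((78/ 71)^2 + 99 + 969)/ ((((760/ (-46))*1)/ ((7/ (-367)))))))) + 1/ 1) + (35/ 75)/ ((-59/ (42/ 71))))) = -612828082583640/ 734675928133017179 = -0.00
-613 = -613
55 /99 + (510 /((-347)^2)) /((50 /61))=3038224 /5418405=0.56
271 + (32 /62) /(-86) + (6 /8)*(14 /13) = 9420103 /34658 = 271.80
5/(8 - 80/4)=-5/12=-0.42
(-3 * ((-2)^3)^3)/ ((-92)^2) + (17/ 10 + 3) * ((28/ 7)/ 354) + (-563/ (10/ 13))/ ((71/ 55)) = -37675901119/ 66479430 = -566.73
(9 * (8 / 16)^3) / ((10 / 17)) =153 / 80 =1.91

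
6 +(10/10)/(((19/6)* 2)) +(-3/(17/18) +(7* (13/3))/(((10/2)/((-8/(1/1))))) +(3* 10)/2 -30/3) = -196474/4845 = -40.55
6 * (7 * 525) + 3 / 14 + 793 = 319805 / 14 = 22843.21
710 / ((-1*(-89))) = 710 / 89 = 7.98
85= 85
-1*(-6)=6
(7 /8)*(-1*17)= -119 /8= -14.88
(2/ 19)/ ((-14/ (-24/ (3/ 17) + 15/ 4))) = 529/ 532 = 0.99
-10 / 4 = -5 / 2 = -2.50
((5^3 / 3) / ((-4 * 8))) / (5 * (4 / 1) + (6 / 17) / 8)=-2125 / 32712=-0.06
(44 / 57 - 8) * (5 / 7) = -2060 / 399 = -5.16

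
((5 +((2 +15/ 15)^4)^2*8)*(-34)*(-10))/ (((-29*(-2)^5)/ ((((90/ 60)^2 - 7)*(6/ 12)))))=-45676.83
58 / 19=3.05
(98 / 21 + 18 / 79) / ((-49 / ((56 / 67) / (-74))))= 4640 / 4112661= 0.00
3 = 3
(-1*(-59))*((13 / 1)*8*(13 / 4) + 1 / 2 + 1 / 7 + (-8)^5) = -26786649 / 14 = -1913332.07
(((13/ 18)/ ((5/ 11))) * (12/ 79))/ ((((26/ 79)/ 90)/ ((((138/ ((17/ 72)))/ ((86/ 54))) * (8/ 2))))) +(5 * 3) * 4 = 70867668/ 731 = 96946.19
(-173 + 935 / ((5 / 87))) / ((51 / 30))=160960 / 17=9468.24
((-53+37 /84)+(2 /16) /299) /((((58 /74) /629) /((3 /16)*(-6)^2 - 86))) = 3342732.39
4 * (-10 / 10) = -4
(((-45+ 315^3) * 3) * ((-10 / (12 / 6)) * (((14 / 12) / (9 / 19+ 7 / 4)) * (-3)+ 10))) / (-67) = 667624528800 / 11323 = 58961805.95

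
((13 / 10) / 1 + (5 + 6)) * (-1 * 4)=-246 / 5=-49.20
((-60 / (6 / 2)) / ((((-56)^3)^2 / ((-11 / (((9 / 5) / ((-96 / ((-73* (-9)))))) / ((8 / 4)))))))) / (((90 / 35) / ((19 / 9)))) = -0.00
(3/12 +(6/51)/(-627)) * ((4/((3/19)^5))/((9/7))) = 9716342797/1226907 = 7919.38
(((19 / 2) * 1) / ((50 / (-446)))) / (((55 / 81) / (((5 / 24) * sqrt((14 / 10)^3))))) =-800793 * sqrt(35) / 110000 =-43.07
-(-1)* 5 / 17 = 5 / 17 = 0.29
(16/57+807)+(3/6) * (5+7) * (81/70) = 1624376/1995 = 814.22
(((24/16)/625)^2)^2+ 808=1972656250000081/2441406250000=808.00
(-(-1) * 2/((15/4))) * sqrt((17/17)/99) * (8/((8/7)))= 56 * sqrt(11)/495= 0.38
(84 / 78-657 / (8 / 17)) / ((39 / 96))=-580340 / 169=-3433.96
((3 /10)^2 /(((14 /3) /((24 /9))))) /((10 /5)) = 9 /350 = 0.03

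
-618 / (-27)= 22.89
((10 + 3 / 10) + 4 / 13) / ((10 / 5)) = 1379 / 260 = 5.30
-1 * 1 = -1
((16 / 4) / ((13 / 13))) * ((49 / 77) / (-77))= -4 / 121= -0.03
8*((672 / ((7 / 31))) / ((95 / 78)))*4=7428096 / 95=78190.48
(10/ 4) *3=15/ 2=7.50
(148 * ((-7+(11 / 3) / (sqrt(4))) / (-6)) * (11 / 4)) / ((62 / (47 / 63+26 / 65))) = 146927 / 22680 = 6.48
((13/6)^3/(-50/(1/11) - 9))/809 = -169/7513992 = -0.00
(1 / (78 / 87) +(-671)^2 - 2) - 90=11703903 / 26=450150.12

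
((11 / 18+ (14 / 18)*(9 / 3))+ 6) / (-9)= -161 / 162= -0.99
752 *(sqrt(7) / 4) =188 *sqrt(7) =497.40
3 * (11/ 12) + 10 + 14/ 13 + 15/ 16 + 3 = 3695/ 208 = 17.76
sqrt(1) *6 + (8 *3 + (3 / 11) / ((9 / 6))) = 332 / 11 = 30.18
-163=-163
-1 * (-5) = 5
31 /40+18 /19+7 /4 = 2639 /760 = 3.47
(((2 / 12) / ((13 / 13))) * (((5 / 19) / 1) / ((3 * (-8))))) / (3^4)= -0.00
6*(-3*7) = -126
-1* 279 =-279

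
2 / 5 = 0.40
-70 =-70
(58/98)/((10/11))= 319/490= 0.65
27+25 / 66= 1807 / 66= 27.38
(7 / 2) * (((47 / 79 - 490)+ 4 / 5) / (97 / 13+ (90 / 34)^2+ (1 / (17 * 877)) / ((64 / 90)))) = -71221951596432 / 602577578515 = -118.20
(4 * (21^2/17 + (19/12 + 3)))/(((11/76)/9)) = 7592.28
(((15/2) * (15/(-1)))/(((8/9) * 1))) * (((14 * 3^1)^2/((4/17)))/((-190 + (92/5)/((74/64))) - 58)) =936187875/228992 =4088.30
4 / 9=0.44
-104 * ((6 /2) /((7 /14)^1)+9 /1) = -1560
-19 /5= -3.80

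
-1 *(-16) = 16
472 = 472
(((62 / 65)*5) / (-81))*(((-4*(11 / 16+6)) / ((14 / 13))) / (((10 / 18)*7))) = 3317 / 8820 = 0.38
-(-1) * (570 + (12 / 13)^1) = 570.92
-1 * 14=-14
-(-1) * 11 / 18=11 / 18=0.61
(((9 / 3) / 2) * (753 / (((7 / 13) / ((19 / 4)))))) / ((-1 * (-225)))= 61997 / 1400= 44.28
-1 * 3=-3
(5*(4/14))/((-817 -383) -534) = -5/6069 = -0.00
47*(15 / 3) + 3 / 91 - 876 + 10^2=-49228 / 91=-540.97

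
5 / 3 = 1.67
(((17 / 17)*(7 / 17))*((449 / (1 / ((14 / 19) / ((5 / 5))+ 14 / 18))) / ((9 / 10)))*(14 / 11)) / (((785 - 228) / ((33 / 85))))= 22793036 / 82579149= 0.28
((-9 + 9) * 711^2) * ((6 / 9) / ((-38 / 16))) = 0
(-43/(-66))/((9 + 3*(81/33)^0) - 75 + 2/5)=-215/20658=-0.01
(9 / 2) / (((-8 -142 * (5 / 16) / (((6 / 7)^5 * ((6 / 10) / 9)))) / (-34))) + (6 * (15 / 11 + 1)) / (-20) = -0.60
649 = 649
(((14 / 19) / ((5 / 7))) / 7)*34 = 476 / 95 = 5.01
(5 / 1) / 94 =5 / 94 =0.05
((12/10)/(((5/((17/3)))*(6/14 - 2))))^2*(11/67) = 0.12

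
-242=-242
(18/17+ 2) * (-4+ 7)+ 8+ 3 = 343/17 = 20.18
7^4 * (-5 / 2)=-12005 / 2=-6002.50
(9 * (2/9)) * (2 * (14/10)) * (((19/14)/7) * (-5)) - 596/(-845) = -27938/5915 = -4.72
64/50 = 32/25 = 1.28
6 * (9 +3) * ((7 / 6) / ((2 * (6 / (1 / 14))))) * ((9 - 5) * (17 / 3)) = 34 / 3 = 11.33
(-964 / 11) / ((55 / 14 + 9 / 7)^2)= -188944 / 58619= -3.22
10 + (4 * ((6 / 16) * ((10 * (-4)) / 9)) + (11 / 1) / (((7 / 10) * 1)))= 400 / 21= 19.05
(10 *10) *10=1000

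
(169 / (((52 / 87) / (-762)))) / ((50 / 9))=-3878199 / 100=-38781.99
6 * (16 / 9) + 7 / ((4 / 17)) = 485 / 12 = 40.42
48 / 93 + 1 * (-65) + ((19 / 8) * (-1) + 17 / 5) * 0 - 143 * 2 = -10865 / 31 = -350.48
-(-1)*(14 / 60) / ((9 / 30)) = 7 / 9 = 0.78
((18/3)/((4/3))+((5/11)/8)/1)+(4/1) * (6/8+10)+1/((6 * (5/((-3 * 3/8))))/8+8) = 29427/616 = 47.77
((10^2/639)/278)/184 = 25/8171532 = 0.00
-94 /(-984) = 0.10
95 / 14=6.79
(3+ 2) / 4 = 5 / 4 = 1.25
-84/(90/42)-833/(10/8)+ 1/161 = -568003/805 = -705.59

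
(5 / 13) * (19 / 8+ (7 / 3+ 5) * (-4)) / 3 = -3235 / 936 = -3.46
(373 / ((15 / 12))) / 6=746 / 15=49.73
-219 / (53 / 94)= -20586 / 53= -388.42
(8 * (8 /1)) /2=32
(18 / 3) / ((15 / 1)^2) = 0.03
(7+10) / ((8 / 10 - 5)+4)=-85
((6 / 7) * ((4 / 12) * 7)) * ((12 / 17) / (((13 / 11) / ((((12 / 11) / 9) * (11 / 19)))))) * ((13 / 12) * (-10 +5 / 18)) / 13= -7700 / 113373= -0.07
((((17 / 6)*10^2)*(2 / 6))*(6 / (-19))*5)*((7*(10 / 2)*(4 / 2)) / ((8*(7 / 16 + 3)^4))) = -7798784 / 834537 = -9.35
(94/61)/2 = 47/61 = 0.77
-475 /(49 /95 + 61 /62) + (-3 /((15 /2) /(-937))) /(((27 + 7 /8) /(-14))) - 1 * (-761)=2521501041 /9848795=256.02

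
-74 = -74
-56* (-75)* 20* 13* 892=974064000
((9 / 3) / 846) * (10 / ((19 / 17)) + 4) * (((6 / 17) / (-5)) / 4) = -123 / 151810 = -0.00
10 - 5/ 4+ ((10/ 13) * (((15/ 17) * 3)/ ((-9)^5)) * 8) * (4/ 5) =50748055/ 5799924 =8.75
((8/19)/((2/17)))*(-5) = -340/19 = -17.89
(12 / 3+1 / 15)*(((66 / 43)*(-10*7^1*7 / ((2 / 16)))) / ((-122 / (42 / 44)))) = 191.44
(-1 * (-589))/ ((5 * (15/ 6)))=47.12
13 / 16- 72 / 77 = -151 / 1232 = -0.12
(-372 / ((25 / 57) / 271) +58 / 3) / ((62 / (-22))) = 189611422 / 2325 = 81553.30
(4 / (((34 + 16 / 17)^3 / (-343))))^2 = 2839760855281 / 2745356115653316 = 0.00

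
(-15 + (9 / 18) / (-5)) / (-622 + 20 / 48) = 906 / 37295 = 0.02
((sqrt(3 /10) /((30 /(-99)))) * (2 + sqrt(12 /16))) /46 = 33 * sqrt(30) * (-4-sqrt(3)) /9200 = -0.11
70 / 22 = 35 / 11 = 3.18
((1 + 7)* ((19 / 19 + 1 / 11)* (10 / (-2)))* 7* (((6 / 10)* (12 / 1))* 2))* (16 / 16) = -48384 / 11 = -4398.55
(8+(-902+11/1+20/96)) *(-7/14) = 21187/48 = 441.40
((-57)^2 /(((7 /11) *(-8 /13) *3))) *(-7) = 154869 /8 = 19358.62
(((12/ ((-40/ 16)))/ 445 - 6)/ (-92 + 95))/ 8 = -2229/ 8900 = -0.25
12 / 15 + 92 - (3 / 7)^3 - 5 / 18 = 92.44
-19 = -19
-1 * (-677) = 677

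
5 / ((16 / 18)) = 45 / 8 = 5.62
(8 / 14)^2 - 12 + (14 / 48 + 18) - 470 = -544937 / 1176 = -463.38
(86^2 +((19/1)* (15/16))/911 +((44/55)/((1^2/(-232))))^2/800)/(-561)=-2053636589/154870000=-13.26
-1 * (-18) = 18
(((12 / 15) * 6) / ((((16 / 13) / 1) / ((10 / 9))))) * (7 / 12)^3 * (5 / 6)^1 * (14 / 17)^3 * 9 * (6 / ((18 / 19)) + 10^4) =229560846515 / 6367248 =36053.39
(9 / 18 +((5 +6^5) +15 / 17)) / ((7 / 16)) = 17788.30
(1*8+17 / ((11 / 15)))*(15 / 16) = 5145 / 176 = 29.23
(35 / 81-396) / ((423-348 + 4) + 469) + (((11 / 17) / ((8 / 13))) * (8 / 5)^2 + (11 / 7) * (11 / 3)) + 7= 1945401529 / 132054300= 14.73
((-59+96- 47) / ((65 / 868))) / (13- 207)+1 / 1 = 2129 / 1261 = 1.69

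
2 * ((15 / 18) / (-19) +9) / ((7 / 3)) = 7.68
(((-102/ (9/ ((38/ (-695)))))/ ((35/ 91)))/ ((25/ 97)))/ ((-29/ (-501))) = 272078404/ 2519375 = 107.99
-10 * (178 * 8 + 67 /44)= -313615 /22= -14255.23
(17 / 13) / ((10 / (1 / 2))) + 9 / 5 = 97 / 52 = 1.87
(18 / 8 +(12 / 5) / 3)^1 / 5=61 / 100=0.61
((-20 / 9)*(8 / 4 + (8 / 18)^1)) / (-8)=55 / 81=0.68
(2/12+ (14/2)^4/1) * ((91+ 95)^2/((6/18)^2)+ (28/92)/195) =20118907949629/26910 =747636861.75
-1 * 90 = -90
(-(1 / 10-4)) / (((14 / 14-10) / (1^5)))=-13 / 30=-0.43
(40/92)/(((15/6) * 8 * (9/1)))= 0.00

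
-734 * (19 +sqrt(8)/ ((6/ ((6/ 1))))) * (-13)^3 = 3225196 * sqrt(2) +30639362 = 35200477.92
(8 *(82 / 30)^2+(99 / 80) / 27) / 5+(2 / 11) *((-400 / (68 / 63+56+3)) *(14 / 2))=522997891 / 149886000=3.49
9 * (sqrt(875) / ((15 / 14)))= 42 * sqrt(35)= 248.48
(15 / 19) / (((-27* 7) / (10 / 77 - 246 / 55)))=8 / 441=0.02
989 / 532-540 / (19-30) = 50.95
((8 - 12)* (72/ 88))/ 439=-36/ 4829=-0.01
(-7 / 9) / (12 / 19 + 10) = -133 / 1818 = -0.07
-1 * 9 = -9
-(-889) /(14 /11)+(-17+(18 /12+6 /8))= 2735 /4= 683.75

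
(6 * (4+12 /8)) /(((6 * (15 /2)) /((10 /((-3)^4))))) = 0.09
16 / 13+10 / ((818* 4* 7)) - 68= -9940271 / 148876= -66.77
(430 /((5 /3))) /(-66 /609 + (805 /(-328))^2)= 5634604416 /129182227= 43.62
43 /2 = 21.50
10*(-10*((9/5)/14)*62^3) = -21449520/7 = -3064217.14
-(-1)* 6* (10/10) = 6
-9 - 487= -496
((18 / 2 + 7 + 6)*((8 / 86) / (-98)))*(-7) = 44 / 301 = 0.15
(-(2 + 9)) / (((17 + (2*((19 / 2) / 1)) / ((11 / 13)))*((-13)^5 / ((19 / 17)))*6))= 0.00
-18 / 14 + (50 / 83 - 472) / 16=-142917 / 4648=-30.75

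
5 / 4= 1.25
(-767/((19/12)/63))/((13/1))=-44604/19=-2347.58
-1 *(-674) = 674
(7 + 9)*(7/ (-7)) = -16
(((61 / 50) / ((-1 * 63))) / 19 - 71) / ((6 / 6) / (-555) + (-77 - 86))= 157228207 / 360959340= 0.44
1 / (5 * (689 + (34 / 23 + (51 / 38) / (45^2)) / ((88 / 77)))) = 943920 / 3257911837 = 0.00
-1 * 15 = -15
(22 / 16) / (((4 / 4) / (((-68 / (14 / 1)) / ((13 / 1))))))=-187 / 364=-0.51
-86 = -86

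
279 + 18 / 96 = 4467 / 16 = 279.19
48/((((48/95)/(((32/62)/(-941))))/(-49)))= 74480/29171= 2.55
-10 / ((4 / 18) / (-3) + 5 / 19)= -5130 / 97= -52.89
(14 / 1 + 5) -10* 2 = -1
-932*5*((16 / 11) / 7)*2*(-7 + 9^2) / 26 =-5517440 / 1001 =-5511.93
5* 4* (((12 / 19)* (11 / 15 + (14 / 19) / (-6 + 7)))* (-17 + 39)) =408.55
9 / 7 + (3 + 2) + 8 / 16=95 / 14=6.79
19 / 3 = 6.33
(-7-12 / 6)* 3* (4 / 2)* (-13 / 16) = 43.88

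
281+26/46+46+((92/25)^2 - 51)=4170297/14375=290.11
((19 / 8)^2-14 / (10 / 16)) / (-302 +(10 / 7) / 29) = 1088689 / 19614720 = 0.06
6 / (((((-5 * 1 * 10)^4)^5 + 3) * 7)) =6 / 66757202148437500000000000000000021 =0.00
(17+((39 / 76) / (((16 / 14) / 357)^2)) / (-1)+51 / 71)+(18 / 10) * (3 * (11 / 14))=-604968826411 / 12087040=-50051.03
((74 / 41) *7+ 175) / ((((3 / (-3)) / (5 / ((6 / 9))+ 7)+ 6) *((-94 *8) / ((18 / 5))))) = -2007873 / 13257760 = -0.15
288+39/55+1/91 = 1445044/5005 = 288.72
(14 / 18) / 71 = 7 / 639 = 0.01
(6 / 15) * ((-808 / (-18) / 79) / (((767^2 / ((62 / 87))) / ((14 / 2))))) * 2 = 701344 / 181948963365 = 0.00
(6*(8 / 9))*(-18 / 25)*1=-96 / 25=-3.84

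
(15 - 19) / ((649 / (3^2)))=-36 / 649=-0.06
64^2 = 4096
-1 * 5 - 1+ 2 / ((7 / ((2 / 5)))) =-206 / 35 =-5.89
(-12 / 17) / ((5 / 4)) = -48 / 85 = -0.56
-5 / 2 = -2.50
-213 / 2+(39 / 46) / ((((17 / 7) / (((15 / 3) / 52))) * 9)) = -999361 / 9384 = -106.50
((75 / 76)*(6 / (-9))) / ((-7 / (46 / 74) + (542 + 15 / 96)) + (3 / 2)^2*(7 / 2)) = -1840 / 1506833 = -0.00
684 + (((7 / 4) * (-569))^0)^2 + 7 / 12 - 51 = 7615 / 12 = 634.58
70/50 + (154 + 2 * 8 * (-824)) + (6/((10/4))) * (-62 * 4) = -68119/5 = -13623.80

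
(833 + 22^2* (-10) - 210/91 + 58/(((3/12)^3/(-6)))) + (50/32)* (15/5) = -5465537/208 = -26276.62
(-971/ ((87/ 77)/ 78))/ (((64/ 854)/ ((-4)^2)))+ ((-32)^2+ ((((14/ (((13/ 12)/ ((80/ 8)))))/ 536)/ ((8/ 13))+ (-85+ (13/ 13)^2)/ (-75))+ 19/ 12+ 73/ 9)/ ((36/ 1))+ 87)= -112610084197757/ 7869150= -14310323.76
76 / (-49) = -76 / 49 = -1.55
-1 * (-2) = 2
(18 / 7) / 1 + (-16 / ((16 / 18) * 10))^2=5.81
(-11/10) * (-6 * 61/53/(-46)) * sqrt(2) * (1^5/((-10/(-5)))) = -2013 * sqrt(2)/24380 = -0.12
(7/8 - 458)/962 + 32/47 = 74393/361712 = 0.21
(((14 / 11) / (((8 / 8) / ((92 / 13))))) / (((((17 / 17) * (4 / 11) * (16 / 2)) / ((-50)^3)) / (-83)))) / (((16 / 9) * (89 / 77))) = 144696234375 / 9256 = 15632696.02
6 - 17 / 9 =37 / 9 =4.11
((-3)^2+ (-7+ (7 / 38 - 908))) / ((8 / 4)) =-34421 / 76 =-452.91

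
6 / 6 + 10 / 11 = 21 / 11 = 1.91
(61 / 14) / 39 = 0.11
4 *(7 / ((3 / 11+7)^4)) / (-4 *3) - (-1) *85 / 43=10440393059 / 5283840000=1.98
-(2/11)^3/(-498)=4/331419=0.00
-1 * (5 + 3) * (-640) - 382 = 4738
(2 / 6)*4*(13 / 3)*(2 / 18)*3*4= 208 / 27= 7.70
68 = 68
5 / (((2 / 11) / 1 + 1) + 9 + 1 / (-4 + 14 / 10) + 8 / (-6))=2145 / 3631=0.59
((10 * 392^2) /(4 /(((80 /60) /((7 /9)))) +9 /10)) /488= 973.87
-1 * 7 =-7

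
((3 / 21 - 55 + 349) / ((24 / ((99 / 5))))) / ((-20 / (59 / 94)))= -7.62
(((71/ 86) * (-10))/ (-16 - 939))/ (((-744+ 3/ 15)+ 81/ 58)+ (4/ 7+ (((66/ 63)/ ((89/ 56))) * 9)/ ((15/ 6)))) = -2565514/ 219448165143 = -0.00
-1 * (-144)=144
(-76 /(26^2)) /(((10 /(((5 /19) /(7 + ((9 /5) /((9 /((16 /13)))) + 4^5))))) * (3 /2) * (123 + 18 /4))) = -2 /133324659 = -0.00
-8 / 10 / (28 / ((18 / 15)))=-6 / 175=-0.03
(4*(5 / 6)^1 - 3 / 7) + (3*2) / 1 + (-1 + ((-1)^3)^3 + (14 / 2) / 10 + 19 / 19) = 1807 / 210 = 8.60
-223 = -223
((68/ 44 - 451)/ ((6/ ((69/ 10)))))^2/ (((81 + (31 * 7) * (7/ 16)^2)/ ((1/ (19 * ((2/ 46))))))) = 4758394171392/ 1802933275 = 2639.25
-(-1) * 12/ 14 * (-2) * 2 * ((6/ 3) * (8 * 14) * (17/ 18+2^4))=-39040/ 3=-13013.33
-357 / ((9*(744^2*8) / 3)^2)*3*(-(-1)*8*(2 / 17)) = -0.00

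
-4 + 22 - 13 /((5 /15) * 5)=51 /5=10.20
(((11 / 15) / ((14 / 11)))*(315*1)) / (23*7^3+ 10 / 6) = 99 / 4304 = 0.02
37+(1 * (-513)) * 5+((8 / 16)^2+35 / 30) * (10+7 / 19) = -2513.31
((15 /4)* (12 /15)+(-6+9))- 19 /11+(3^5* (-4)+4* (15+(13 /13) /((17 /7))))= -169437 /187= -906.08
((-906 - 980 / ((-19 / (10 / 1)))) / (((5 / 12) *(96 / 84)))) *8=-622776 / 95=-6555.54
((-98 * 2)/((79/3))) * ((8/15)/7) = -224/395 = -0.57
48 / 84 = 4 / 7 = 0.57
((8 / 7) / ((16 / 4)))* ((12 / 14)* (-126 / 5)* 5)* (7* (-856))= 184896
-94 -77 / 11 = -101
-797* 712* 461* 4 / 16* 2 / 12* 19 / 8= -621302147 / 24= -25887589.46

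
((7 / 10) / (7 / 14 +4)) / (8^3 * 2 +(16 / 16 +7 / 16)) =112 / 738315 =0.00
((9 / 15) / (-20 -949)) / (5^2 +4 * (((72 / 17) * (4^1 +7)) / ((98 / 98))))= -1 / 341335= -0.00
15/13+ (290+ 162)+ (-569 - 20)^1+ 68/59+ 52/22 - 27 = -1344267/8437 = -159.33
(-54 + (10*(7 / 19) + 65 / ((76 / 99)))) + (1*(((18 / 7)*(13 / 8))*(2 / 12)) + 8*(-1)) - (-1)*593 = 659735 / 1064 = 620.05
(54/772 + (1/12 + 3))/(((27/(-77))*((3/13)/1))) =-7310303/187596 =-38.97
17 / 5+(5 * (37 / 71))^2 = 256822 / 25205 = 10.19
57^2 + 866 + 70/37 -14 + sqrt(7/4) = sqrt(7)/2 + 151807/37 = 4104.21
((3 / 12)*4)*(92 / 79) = 92 / 79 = 1.16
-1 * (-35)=35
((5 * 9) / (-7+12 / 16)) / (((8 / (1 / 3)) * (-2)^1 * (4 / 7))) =21 / 80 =0.26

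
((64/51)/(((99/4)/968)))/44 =512/459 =1.12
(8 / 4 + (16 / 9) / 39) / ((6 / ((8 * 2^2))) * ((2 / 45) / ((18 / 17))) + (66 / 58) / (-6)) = -1665760 / 148031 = -11.25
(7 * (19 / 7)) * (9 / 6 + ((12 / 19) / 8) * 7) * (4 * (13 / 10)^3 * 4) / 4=342.73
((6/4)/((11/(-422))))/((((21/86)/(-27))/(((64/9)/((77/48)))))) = 167233536/5929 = 28206.03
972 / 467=2.08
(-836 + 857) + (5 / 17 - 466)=-7560 / 17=-444.71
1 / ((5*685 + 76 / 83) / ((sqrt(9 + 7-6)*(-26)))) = -2158*sqrt(10) / 284351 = -0.02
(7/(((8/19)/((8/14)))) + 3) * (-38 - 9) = -1175/2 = -587.50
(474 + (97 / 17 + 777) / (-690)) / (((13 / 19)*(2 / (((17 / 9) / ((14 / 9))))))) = 52693783 / 125580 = 419.60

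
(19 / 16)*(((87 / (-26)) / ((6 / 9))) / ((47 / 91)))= -34713 / 3008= -11.54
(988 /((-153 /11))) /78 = -418 /459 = -0.91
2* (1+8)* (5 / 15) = 6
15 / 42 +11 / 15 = 229 / 210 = 1.09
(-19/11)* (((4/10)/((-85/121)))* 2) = 1.97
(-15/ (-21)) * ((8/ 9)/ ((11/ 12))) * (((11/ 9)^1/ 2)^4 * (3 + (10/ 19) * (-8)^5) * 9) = -14991.74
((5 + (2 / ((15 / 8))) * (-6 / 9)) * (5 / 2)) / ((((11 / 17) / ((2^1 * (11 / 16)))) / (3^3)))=9843 / 16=615.19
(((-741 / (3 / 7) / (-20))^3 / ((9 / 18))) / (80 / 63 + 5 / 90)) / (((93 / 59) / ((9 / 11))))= 57636658645839 / 113894000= 506055.27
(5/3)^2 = 25/9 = 2.78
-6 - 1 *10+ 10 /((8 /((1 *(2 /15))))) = -95 /6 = -15.83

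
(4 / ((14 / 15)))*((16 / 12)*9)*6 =2160 / 7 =308.57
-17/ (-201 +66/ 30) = 85/ 994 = 0.09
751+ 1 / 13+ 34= 10206 / 13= 785.08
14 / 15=0.93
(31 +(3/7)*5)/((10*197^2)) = 116/1358315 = 0.00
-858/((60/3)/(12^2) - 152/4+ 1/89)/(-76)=-0.30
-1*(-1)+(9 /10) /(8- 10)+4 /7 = 157 /140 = 1.12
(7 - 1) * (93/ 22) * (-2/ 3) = -186/ 11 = -16.91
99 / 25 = 3.96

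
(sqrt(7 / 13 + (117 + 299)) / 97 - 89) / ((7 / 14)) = -177.58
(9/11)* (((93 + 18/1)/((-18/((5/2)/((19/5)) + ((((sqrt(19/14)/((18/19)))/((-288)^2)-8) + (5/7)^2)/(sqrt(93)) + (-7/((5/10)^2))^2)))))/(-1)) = -13579* sqrt(93)/33418 + 703* sqrt(24738)/14255087616 + 3309687/836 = 3955.04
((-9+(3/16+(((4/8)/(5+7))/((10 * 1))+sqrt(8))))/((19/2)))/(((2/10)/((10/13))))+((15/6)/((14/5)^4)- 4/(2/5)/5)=-314577959/56932512+200 * sqrt(2)/247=-4.38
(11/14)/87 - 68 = -82813/1218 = -67.99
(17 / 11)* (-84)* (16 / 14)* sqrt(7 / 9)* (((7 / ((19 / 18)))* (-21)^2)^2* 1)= -1679643713664* sqrt(7) / 3971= -1119093315.93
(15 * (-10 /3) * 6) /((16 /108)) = -2025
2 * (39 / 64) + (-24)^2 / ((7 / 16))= 295185 / 224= 1317.79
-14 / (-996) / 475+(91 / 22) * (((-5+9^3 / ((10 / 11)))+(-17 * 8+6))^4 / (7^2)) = 121657579091859351263 / 7285740000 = 16698040156.78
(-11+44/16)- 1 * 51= -237/4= -59.25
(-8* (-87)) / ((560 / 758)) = 32973 / 35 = 942.09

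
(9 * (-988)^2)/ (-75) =-2928432/ 25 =-117137.28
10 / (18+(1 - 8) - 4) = 10 / 7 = 1.43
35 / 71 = 0.49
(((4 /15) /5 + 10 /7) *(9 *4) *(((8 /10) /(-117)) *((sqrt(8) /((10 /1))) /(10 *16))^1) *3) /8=-389 *sqrt(2) /2275000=-0.00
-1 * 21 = -21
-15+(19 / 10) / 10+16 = 119 / 100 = 1.19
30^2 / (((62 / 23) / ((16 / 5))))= 1068.39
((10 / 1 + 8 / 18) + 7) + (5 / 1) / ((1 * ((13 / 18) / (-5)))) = -2009 / 117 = -17.17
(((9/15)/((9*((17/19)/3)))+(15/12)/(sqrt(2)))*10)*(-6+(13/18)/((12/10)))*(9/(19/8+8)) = -14575*sqrt(2)/498 -44308/4233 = -51.86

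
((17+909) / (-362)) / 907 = -463 / 164167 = -0.00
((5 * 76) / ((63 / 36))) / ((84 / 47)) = 17860 / 147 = 121.50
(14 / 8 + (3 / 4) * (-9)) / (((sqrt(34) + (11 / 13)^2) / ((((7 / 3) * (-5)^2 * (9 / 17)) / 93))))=17892875 / 504040191 - 24990875 * sqrt(34) / 504040191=-0.25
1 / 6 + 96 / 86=331 / 258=1.28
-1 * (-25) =25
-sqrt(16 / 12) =-2 * sqrt(3) / 3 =-1.15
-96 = -96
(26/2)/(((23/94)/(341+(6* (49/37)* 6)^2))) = 4372957550/31487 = 138881.37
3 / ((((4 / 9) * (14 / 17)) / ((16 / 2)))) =459 / 7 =65.57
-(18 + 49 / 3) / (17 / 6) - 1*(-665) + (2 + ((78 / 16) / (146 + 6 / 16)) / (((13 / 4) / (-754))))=12882927 / 19907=647.16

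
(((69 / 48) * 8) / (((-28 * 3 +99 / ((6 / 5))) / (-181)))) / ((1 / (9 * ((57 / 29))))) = 711873 / 29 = 24547.34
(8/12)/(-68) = -1/102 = -0.01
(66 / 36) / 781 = 1 / 426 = 0.00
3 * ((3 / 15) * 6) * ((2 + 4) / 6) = 18 / 5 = 3.60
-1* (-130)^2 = -16900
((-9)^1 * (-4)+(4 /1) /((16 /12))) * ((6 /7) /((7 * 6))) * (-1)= -39 /49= -0.80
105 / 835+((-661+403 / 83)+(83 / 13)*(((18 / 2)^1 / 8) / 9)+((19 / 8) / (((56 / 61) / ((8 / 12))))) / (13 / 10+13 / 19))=-1148910820405 / 1755800592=-654.35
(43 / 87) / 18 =0.03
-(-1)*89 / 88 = 89 / 88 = 1.01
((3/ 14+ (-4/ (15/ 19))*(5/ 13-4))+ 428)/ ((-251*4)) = -1219033/ 2740920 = -0.44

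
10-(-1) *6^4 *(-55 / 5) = -14246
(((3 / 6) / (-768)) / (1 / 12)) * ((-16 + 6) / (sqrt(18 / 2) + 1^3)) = 5 / 256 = 0.02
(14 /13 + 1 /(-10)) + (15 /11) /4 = 3769 /2860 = 1.32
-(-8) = 8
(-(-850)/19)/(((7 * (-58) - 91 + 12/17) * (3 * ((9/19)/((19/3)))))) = -274550/683397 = -0.40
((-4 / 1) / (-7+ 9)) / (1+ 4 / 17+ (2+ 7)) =-17 / 87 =-0.20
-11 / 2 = -5.50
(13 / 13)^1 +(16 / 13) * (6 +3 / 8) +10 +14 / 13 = 259 / 13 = 19.92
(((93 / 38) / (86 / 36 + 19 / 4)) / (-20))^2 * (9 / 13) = 6305121 / 30996795700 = 0.00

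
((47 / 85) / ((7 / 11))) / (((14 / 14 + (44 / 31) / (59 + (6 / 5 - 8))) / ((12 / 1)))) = 50196564 / 4945045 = 10.15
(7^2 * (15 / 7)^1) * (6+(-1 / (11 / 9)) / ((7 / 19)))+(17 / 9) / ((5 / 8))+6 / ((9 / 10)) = 201221 / 495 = 406.51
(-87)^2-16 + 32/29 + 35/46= 10078189/1334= 7554.86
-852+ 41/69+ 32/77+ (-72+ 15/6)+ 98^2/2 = 41244923/10626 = 3881.51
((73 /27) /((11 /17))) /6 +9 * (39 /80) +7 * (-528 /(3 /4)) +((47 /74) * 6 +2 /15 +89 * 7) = -2266004915 /527472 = -4295.97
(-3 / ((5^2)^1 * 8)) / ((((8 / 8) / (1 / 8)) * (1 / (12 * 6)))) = -27 / 200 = -0.14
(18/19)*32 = 576/19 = 30.32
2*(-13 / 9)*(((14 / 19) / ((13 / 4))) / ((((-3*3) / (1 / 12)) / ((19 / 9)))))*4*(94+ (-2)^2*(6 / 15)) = 53536 / 10935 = 4.90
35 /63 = 5 /9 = 0.56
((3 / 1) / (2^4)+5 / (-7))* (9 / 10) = -531 / 1120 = -0.47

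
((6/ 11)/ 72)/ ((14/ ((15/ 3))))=5/ 1848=0.00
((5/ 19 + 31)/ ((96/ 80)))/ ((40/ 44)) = 1089/ 38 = 28.66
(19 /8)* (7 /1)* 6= 399 /4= 99.75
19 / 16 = 1.19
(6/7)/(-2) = -0.43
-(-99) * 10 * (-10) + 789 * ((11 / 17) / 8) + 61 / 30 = -9834.15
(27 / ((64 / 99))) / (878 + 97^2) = 33 / 8128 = 0.00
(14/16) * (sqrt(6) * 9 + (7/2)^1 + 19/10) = 189/40 + 63 * sqrt(6)/8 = 24.01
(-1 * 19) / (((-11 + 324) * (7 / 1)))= -19 / 2191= -0.01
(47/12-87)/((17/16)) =-3988/51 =-78.20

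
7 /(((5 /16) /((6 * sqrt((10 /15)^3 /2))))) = 448 * sqrt(3) /15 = 51.73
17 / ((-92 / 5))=-85 / 92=-0.92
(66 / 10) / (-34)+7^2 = 8297 / 170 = 48.81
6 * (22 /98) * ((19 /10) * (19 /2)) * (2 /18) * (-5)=-3971 /294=-13.51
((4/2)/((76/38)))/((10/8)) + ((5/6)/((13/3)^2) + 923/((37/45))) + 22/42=1475873759/1313130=1123.94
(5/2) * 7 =35/2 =17.50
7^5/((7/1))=2401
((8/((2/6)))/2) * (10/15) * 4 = 32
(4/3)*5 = 20/3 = 6.67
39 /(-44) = -39 /44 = -0.89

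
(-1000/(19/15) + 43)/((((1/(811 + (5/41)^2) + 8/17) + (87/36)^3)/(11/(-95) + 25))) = -335694924441646848/263595159664285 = -1273.52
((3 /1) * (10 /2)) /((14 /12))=90 /7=12.86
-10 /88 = -5 /44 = -0.11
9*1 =9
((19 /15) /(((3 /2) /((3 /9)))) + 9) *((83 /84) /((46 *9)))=14857 /670680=0.02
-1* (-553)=553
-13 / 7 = -1.86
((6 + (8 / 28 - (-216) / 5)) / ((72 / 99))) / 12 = 4763 / 840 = 5.67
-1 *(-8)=8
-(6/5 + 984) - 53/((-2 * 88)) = -866711/880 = -984.90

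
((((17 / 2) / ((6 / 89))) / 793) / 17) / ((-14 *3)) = -89 / 399672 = -0.00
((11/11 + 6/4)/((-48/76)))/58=-95/1392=-0.07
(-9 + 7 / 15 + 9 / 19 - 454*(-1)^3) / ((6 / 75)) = 635465 / 114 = 5574.25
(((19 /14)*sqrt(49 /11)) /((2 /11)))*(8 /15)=38*sqrt(11) /15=8.40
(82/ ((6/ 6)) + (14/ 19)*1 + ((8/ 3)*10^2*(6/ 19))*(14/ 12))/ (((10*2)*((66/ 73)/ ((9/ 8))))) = 188267/ 16720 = 11.26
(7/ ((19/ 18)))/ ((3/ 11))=24.32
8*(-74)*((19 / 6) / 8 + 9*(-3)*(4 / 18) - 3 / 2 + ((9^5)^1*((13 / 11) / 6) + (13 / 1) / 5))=-1135662793 / 165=-6882804.81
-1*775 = -775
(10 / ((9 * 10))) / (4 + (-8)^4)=1 / 36900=0.00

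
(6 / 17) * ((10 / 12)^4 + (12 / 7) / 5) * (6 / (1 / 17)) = 37427 / 1260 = 29.70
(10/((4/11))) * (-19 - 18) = -2035/2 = -1017.50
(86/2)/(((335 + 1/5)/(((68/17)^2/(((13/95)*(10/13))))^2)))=1241840/419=2963.82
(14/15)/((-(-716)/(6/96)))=7/85920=0.00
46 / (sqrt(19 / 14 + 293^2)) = 46 * sqrt(1869630) / 400635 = 0.16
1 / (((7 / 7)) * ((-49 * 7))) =-1 / 343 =-0.00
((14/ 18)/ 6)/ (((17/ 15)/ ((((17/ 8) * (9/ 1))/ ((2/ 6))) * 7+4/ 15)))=337589/ 7344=45.97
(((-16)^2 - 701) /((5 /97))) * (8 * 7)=-483448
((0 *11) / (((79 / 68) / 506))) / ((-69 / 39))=0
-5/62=-0.08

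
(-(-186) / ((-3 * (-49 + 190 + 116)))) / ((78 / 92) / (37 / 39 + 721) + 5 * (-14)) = 80300912 / 23299825343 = 0.00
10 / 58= 0.17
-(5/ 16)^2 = -25/ 256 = -0.10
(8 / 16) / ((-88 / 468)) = -117 / 44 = -2.66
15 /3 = 5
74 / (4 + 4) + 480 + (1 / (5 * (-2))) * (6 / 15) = 48921 / 100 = 489.21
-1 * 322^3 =-33386248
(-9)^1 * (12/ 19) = -108/ 19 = -5.68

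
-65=-65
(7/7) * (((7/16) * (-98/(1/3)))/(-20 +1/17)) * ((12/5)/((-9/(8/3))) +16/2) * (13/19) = 3107923/96615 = 32.17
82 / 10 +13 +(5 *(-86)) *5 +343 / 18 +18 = -188257 / 90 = -2091.74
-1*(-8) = 8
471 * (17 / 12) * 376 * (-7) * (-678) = 1190704956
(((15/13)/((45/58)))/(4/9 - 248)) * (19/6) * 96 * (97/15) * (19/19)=-427576/36205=-11.81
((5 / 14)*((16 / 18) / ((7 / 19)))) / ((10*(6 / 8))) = 152 / 1323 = 0.11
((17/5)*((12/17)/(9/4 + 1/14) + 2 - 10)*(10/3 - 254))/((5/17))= 108715136/4875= 22300.54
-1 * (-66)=66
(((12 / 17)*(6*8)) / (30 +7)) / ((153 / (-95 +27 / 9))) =-5888 / 10693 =-0.55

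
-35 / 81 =-0.43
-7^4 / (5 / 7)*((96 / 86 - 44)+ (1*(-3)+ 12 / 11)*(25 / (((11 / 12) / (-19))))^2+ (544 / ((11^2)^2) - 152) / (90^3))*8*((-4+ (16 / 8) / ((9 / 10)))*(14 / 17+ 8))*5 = -126541851305402943823616 / 117032613885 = -1081252884172.50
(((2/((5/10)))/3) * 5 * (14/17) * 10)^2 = 3014.23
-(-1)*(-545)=-545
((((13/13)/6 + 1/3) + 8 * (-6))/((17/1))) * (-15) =1425/34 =41.91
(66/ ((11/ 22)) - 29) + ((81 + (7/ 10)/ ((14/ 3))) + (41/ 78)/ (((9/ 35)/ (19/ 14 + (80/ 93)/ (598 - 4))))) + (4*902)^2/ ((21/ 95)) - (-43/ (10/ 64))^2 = 99784807915952048/ 1696619925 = 58813884.27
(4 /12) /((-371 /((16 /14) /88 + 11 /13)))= -860 /1114113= -0.00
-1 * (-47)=47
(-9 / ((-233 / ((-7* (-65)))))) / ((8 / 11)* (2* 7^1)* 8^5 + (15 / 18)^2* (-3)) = 540540 / 10261300661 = 0.00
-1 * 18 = -18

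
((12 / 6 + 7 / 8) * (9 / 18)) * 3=69 / 16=4.31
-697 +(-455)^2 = 206328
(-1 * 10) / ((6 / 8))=-40 / 3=-13.33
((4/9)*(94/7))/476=94/7497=0.01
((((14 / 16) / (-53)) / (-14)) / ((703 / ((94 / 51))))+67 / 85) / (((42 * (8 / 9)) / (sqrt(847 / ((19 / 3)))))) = 659039777 * sqrt(399) / 53915263360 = 0.24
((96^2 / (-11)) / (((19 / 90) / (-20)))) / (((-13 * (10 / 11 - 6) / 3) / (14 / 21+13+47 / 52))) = 1178323200 / 22477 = 52423.51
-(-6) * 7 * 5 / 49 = 30 / 7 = 4.29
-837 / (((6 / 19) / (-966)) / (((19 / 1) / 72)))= 675656.62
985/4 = 246.25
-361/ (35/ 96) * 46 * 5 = -1594176/ 7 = -227739.43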